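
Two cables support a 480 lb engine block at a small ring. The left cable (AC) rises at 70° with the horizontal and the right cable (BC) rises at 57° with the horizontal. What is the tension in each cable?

T_AC = 327.3 lb, T_BC = 205.6 lb

ΣF_x = 0: −T_AC·cos70° + T_BC·cos57° = 0 → T_BC = 0.627976·T_AC.
ΣF_y = 0: T_AC·sin70° + T_BC·sin57° = 480.
Substitute: T_AC·(0.939693 + 0.627976·0.838671) = 480 → T_AC = 327.342 ≈ 327.3 lb.
Then T_BC = 0.627976 × 327.342 = 205.6 lb.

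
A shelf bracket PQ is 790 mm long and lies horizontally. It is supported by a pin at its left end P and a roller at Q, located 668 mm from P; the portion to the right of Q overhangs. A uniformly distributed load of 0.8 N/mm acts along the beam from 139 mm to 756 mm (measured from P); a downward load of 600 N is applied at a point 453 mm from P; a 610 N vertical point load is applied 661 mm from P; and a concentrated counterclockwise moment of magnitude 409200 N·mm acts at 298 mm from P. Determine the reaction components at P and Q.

P_x = 0, P_y = 975.0 N, Q_y = 728.6 N

Resultant of the distributed load: 0.8 × 617 = 493.6 N at 447.5 mm from P.
ΣM about P: Q_y·668 − (0.8·617)·447.5 − 600·453 − 610·661 + 409200 = 0 → Q_y = 486696/668 = 728.587 ≈ 728.6 N.
ΣF_y = 0: P_y + 728.587 − 0.8·617 − 600 − 610 = 0 → P_y = 975.0 N.
ΣF_x = 0: no horizontal applied forces, so P_x = 0.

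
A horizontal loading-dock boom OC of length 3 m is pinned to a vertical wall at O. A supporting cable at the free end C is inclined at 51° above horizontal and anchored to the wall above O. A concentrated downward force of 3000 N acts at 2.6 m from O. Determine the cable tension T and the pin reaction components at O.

ΣM about O: T·sin51°·3 − 3000·2.6 = 0 → T = 7800/(3·0.777146) = 3345.57 ≈ 3346 N.
ΣF_x = 0: O_x − T·cos51° = 0 → O_x = 3345.57 × 0.62932 = 2105 N.
ΣF_y = 0: O_y + T·sin51° − 3000 = 0 → O_y = 3000 − 3345.57 × 0.777146 = 400.0 N.

T = 3346 N, O_x = 2105 N, O_y = 400.0 N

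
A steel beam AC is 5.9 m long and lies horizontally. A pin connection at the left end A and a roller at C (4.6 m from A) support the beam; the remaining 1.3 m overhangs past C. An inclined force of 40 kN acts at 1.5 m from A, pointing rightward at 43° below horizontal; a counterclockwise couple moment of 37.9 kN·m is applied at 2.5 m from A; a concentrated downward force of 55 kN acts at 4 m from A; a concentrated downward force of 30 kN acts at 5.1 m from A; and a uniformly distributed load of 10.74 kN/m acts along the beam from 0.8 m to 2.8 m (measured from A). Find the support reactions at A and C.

Resultant of the distributed load: 10.74 × 2 = 21.48 kN at 1.8 m from A.
ΣM about A: C_y·4.6 − 40·sin43°·1.5 + 37.9 − 55·4 − 30·5.1 − (10.74·2)·1.8 = 0 → C_y = 414.684/4.6 = 90.1487 ≈ 90.15 kN.
ΣF_y = 0: A_y + 90.1487 − 40·sin43° − 55 − 30 − 10.74·2 = 0 → A_y = 43.61 kN.
ΣF_x = 0: A_x + 40·cos43° = 0 → A_x = -29.25 kN.

A_x = -29.25 kN, A_y = 43.61 kN, C_y = 90.15 kN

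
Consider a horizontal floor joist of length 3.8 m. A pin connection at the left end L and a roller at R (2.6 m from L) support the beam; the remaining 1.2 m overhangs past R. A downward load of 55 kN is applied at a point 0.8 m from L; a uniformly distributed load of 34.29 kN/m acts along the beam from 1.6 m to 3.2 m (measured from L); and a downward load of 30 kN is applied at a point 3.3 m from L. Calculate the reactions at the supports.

L_x = 0, L_y = 34.22 kN, R_y = 105.6 kN

Resultant of the distributed load: 34.29 × 1.6 = 54.864 kN at 2.4 m from L.
ΣM about L: R_y·2.6 − 55·0.8 − (34.29·1.6)·2.4 − 30·3.3 = 0 → R_y = 274.6736/2.6 = 105.644 ≈ 105.6 kN.
ΣF_y = 0: L_y + 105.644 − 55 − 34.29·1.6 − 30 = 0 → L_y = 34.22 kN.
ΣF_x = 0: no horizontal applied forces, so L_x = 0.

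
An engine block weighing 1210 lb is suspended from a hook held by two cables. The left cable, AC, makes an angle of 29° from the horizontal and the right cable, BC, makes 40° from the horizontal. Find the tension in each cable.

T_AC = 992.9 lb, T_BC = 1134 lb

ΣF_x = 0: −T_AC·cos29° + T_BC·cos40° = 0 → T_BC = 1.14173·T_AC.
ΣF_y = 0: T_AC·sin29° + T_BC·sin40° = 1210.
Substitute: T_AC·(0.48481 + 1.14173·0.642788) = 1210 → T_AC = 992.861 ≈ 992.9 lb.
Then T_BC = 1.14173 × 992.861 = 1134 lb.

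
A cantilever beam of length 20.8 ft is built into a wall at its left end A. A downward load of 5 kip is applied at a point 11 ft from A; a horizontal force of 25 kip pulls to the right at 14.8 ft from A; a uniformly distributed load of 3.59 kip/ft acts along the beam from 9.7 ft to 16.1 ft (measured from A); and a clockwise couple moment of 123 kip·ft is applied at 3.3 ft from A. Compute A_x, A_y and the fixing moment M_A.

A_x = -25.00 kip, A_y = 27.98 kip, M_A = 474.4 kip·ft

Resultant of the distributed load: 3.59 × 6.4 = 22.976 kip at 12.9 ft from A.
ΣF_x = 0: A_x + 25 = 0 → A_x = -25.00 kip.
ΣF_y = 0: A_y − 5 − 3.59·6.4 = 0 → A_y = 27.98 kip.
ΣM about A: M_A − 5·11 − (3.59·6.4)·12.9 − 123 = 0 → M_A = 474.4 kip·ft.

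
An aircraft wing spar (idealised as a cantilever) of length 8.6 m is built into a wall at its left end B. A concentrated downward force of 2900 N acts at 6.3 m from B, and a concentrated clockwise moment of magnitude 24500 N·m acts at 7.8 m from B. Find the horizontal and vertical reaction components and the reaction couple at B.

B_x = 0, B_y = 2900 N, M_B = 42770 N·m

ΣF_x = 0: B_x = 0.
ΣF_y = 0: B_y − 2900 = 0 → B_y = 2900 N.
ΣM about B: M_B − 2900·6.3 − 24500 = 0 → M_B = 42770 N·m.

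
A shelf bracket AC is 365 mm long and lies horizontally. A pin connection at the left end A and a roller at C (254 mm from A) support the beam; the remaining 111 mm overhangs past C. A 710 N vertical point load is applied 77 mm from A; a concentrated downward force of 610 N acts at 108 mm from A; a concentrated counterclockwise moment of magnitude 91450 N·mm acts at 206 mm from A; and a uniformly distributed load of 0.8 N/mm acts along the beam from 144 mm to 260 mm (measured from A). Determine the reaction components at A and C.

A_x = 0, A_y = 1224 N, C_y = 188.4 N

Resultant of the distributed load: 0.8 × 116 = 92.8 N at 202 mm from A.
Moments about A: C_y·254 − 710·77 − 610·108 + 91450 − (0.8·116)·202 = 0 → C_y = 47845.6/254 = 188.369 ≈ 188.4 N.
ΣF_y = 0: A_y + 188.369 − 710 − 610 − 0.8·116 = 0 → A_y = 1224 N.
ΣF_x = 0: no horizontal applied forces, so A_x = 0.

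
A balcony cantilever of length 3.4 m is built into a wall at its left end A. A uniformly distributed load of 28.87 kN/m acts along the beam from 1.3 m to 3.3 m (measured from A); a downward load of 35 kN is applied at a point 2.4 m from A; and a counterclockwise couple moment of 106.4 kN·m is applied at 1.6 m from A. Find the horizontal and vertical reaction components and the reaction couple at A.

A_x = 0, A_y = 92.74 kN, M_A = 110.4 kN·m

Resultant of the distributed load: 28.87 × 2 = 57.74 kN at 2.3 m from A.
ΣF_x = 0: A_x = 0.
ΣF_y = 0: A_y − 28.87·2 − 35 = 0 → A_y = 92.74 kN.
ΣM about A: M_A − (28.87·2)·2.3 − 35·2.4 + 106.4 = 0 → M_A = 110.4 kN·m.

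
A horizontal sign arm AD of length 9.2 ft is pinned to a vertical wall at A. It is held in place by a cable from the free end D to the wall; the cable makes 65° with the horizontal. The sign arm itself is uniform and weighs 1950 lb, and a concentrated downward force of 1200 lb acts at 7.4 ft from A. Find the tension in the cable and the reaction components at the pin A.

ΣM about A: T·sin65°·9.2 − 1950·4.6 − 1200·7.4 = 0 → T = 17850/(9.2·0.906308) = 2140.79 ≈ 2141 lb.
ΣF_x = 0: A_x − T·cos65° = 0 → A_x = 2140.79 × 0.422618 = 904.7 lb.
ΣF_y = 0: A_y + T·sin65° − 1950 − 1200 = 0 → A_y = 3150 − 2140.79 × 0.906308 = 1210 lb.

T = 2141 lb, A_x = 904.7 lb, A_y = 1210 lb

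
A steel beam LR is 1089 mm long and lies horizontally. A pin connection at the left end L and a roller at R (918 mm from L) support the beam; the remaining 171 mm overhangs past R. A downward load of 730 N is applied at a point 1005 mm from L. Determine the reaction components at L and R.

ΣM about L: R_y·918 − 730·1005 = 0 → R_y = 733650/918 = 799.183 ≈ 799.2 N.
ΣF_y = 0: L_y + 799.183 − 730 = 0 → L_y = -69.18 N.
ΣF_x = 0: no horizontal applied forces, so L_x = 0.

L_x = 0, L_y = -69.18 N, R_y = 799.2 N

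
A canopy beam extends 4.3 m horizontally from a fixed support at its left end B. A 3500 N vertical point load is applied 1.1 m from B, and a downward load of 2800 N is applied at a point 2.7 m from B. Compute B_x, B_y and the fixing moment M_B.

B_x = 0, B_y = 6300 N, M_B = 11410 N·m

ΣF_x = 0: B_x = 0.
ΣF_y = 0: B_y − 3500 − 2800 = 0 → B_y = 6300 N.
ΣM about B: M_B − 3500·1.1 − 2800·2.7 = 0 → M_B = 11410 N·m.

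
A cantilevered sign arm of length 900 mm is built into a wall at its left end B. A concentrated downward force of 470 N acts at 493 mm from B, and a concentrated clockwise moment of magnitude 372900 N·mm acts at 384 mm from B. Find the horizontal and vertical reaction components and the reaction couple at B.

ΣF_x = 0: B_x = 0.
ΣF_y = 0: B_y − 470 = 0 → B_y = 470.0 N.
ΣM about B: M_B − 470·493 − 372900 = 0 → M_B = 604600 N·mm.

B_x = 0, B_y = 470.0 N, M_B = 604600 N·mm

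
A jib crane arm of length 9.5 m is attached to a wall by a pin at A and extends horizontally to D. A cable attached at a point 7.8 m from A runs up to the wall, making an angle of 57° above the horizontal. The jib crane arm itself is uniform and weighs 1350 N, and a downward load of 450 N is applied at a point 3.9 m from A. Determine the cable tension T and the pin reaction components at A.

T = 1249 N, A_x = 680.0 N, A_y = 752.9 N

ΣM about A: T·sin57°·7.8 − 1350·4.75 − 450·3.9 = 0 → T = 8167.5/(7.8·0.838671) = 1248.54 ≈ 1249 N.
ΣF_x = 0: A_x − T·cos57° = 0 → A_x = 1248.54 × 0.544639 = 680.0 N.
ΣF_y = 0: A_y + T·sin57° − 1350 − 450 = 0 → A_y = 1800 − 1248.54 × 0.838671 = 752.9 N.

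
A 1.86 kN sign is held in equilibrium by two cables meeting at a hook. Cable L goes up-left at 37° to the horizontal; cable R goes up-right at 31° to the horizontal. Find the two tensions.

T_L = 1.720 kN, T_R = 1.602 kN

ΣF_x = 0: −T_L·cos37° + T_R·cos31° = 0 → T_R = 0.931715·T_L.
ΣF_y = 0: T_L·sin37° + T_R·sin31° = 1.86.
Substitute: T_L·(0.601815 + 0.931715·0.515038) = 1.86 → T_L = 1.71954 ≈ 1.720 kN.
Then T_R = 0.931715 × 1.71954 = 1.602 kN.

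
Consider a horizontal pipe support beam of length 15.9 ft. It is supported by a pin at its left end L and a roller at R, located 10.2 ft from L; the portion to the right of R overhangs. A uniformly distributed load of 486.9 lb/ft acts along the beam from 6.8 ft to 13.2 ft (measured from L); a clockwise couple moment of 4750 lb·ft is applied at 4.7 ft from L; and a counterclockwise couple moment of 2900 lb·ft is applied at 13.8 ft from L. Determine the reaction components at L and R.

Resultant of the distributed load: 486.9 × 6.4 = 3116.16 lb at 10 ft from L.
Taking moments about L: R_y·10.2 − (486.9·6.4)·10 − 4750 + 2900 = 0 → R_y = 33011.6/10.2 = 3236.43 ≈ 3236 lb.
ΣF_y = 0: L_y + 3236.43 − 486.9·6.4 = 0 → L_y = -120.3 lb.
ΣF_x = 0: no horizontal applied forces, so L_x = 0.

L_x = 0, L_y = -120.3 lb, R_y = 3236 lb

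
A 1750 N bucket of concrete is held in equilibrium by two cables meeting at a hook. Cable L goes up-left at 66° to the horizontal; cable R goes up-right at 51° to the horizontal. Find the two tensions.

ΣF_x = 0: −T_L·cos66° + T_R·cos51° = 0 → T_R = 0.646311·T_L.
ΣF_y = 0: T_L·sin66° + T_R·sin51° = 1750.
Substitute: T_L·(0.913545 + 0.646311·0.777146) = 1750 → T_L = 1236.03 ≈ 1236 N.
Then T_R = 0.646311 × 1236.03 = 798.9 N.

T_L = 1236 N, T_R = 798.9 N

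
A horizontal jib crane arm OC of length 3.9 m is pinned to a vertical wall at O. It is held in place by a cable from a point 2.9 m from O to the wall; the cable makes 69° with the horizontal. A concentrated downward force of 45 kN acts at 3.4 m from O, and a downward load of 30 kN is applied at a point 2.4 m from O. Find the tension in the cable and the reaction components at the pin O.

T = 83.11 kN, O_x = 29.78 kN, O_y = -2.586 kN

ΣM about O: T·sin69°·2.9 − 45·3.4 − 30·2.4 = 0 → T = 225/(2.9·0.93358) = 83.1061 ≈ 83.11 kN.
ΣF_x = 0: O_x − T·cos69° = 0 → O_x = 83.1061 × 0.358368 = 29.78 kN.
ΣF_y = 0: O_y + T·sin69° − 45 − 30 = 0 → O_y = 75 − 83.1061 × 0.93358 = -2.586 kN.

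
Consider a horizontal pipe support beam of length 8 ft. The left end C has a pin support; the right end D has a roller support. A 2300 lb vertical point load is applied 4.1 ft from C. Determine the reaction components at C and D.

C_x = 0, C_y = 1121 lb, D_y = 1179 lb

Taking moments about C: D_y·8 − 2300·4.1 = 0 → D_y = 9430/8 = 1178.75 ≈ 1179 lb.
ΣF_y = 0: C_y + 1178.75 − 2300 = 0 → C_y = 1121 lb.
ΣF_x = 0: no horizontal applied forces, so C_x = 0.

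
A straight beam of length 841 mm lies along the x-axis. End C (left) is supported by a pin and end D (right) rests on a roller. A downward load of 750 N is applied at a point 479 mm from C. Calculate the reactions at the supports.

ΣM about C: D_y·841 − 750·479 = 0 → D_y = 359250/841 = 427.17 ≈ 427.2 N.
ΣF_y = 0: C_y + 427.17 − 750 = 0 → C_y = 322.8 N.
ΣF_x = 0: no horizontal applied forces, so C_x = 0.

C_x = 0, C_y = 322.8 N, D_y = 427.2 N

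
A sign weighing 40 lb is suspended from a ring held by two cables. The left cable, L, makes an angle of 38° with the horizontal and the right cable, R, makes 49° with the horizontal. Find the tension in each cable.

T_L = 26.28 lb, T_R = 31.56 lb

ΣF_x = 0: −T_L·cos38° + T_R·cos49° = 0 → T_R = 1.20113·T_L.
ΣF_y = 0: T_L·sin38° + T_R·sin49° = 40.
Substitute: T_L·(0.615661 + 1.20113·0.75471) = 40 → T_L = 26.2783 ≈ 26.28 lb.
Then T_R = 1.20113 × 26.2783 = 31.56 lb.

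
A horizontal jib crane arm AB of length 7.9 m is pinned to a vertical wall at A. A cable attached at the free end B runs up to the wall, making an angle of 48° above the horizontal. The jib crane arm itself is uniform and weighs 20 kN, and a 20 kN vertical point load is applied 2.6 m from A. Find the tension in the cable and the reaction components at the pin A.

ΣM about A: T·sin48°·7.9 − 20·3.95 − 20·2.6 = 0 → T = 131/(7.9·0.743145) = 22.3137 ≈ 22.31 kN.
ΣF_x = 0: A_x − T·cos48° = 0 → A_x = 22.3137 × 0.669131 = 14.93 kN.
ΣF_y = 0: A_y + T·sin48° − 20 − 20 = 0 → A_y = 40 − 22.3137 × 0.743145 = 23.42 kN.

T = 22.31 kN, A_x = 14.93 kN, A_y = 23.42 kN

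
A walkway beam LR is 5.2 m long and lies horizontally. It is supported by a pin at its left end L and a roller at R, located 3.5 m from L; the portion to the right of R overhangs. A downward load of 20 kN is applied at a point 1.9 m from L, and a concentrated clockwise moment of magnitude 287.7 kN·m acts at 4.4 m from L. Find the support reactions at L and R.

L_x = 0, L_y = -73.06 kN, R_y = 93.06 kN

Taking moments about L: R_y·3.5 − 20·1.9 − 287.7 = 0 → R_y = 325.7/3.5 = 93.0571 ≈ 93.06 kN.
ΣF_y = 0: L_y + 93.0571 − 20 = 0 → L_y = -73.06 kN.
ΣF_x = 0: no horizontal applied forces, so L_x = 0.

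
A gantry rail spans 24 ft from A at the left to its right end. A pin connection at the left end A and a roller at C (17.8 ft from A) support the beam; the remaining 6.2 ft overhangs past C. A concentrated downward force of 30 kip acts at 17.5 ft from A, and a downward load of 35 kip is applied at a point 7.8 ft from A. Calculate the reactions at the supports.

Taking moments about A: C_y·17.8 − 30·17.5 − 35·7.8 = 0 → C_y = 798/17.8 = 44.8315 ≈ 44.83 kip.
ΣF_y = 0: A_y + 44.8315 − 30 − 35 = 0 → A_y = 20.17 kip.
ΣF_x = 0: no horizontal applied forces, so A_x = 0.

A_x = 0, A_y = 20.17 kip, C_y = 44.83 kip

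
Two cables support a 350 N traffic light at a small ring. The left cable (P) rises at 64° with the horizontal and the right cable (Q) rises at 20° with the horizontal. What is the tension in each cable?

ΣF_x = 0: −T_P·cos64° + T_Q·cos20° = 0 → T_Q = 0.466505·T_P.
ΣF_y = 0: T_P·sin64° + T_Q·sin20° = 350.
Substitute: T_P·(0.898794 + 0.466505·0.34202) = 350 → T_P = 330.704 ≈ 330.7 N.
Then T_Q = 0.466505 × 330.704 = 154.3 N.

T_P = 330.7 N, T_Q = 154.3 N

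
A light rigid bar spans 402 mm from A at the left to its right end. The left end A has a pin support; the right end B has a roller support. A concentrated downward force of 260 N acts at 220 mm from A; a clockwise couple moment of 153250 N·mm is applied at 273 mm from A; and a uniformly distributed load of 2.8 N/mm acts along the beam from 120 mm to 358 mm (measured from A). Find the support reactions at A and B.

Resultant of the distributed load: 2.8 × 238 = 666.4 N at 239 mm from A.
ΣM about A: B_y·402 − 260·220 − 153250 − (2.8·238)·239 = 0 → B_y = 369719.6/402 = 919.7 N.
ΣF_y = 0: A_y + 919.7 − 260 − 2.8·238 = 0 → A_y = 6.700 N.
ΣF_x = 0: no horizontal applied forces, so A_x = 0.

A_x = 0, A_y = 6.700 N, B_y = 919.7 N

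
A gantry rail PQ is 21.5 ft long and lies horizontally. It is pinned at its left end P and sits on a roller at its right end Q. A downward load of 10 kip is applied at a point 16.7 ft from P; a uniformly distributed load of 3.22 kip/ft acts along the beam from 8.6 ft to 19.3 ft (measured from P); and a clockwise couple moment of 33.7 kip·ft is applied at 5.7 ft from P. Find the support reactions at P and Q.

P_x = 0, P_y = 12.76 kip, Q_y = 31.69 kip

Resultant of the distributed load: 3.22 × 10.7 = 34.454 kip at 13.95 ft from P.
Taking moments about P: Q_y·21.5 − 10·16.7 − (3.22·10.7)·13.95 − 33.7 = 0 → Q_y = 681.3333/21.5 = 31.6899 ≈ 31.69 kip.
ΣF_y = 0: P_y + 31.6899 − 10 − 3.22·10.7 = 0 → P_y = 12.76 kip.
ΣF_x = 0: no horizontal applied forces, so P_x = 0.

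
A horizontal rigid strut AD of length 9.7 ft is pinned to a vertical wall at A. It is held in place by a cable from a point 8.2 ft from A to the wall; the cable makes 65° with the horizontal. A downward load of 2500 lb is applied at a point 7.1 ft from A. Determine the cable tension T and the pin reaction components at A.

T = 2388 lb, A_x = 1009 lb, A_y = 335.4 lb

ΣM about A: T·sin65°·8.2 − 2500·7.1 = 0 → T = 17750/(8.2·0.906308) = 2388.41 ≈ 2388 lb.
ΣF_x = 0: A_x − T·cos65° = 0 → A_x = 2388.41 × 0.422618 = 1009 lb.
ΣF_y = 0: A_y + T·sin65° − 2500 = 0 → A_y = 2500 − 2388.41 × 0.906308 = 335.4 lb.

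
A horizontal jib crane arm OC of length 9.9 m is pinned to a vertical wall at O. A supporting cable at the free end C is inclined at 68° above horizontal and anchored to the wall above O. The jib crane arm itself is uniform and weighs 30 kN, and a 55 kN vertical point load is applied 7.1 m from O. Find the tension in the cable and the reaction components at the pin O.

ΣM about O: T·sin68°·9.9 − 30·4.95 − 55·7.1 = 0 → T = 539/(9.9·0.927184) = 58.7202 ≈ 58.72 kN.
ΣF_x = 0: O_x − T·cos68° = 0 → O_x = 58.7202 × 0.374607 = 22.00 kN.
ΣF_y = 0: O_y + T·sin68° − 30 − 55 = 0 → O_y = 85 − 58.7202 × 0.927184 = 30.56 kN.

T = 58.72 kN, O_x = 22.00 kN, O_y = 30.56 kN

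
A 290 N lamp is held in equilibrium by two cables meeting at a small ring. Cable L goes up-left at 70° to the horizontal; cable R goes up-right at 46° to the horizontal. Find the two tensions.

ΣF_x = 0: −T_L·cos70° + T_R·cos46° = 0 → T_R = 0.492357·T_L.
ΣF_y = 0: T_L·sin70° + T_R·sin46° = 290.
Substitute: T_L·(0.939693 + 0.492357·0.71934) = 290 → T_L = 224.135 ≈ 224.1 N.
Then T_R = 0.492357 × 224.135 = 110.4 N.

T_L = 224.1 N, T_R = 110.4 N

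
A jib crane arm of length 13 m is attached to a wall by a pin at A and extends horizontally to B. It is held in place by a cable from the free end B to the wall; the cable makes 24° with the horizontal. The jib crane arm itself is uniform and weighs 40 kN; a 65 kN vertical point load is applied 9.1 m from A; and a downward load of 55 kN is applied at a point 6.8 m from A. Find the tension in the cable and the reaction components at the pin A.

ΣM about A: T·sin24°·13 − 40·6.5 − 65·9.1 − 55·6.8 = 0 → T = 1225.5/(13·0.406737) = 231.769 ≈ 231.8 kN.
ΣF_x = 0: A_x − T·cos24° = 0 → A_x = 231.769 × 0.913545 = 211.7 kN.
ΣF_y = 0: A_y + T·sin24° − 40 − 65 − 55 = 0 → A_y = 160 − 231.769 × 0.406737 = 65.73 kN.

T = 231.8 kN, A_x = 211.7 kN, A_y = 65.73 kN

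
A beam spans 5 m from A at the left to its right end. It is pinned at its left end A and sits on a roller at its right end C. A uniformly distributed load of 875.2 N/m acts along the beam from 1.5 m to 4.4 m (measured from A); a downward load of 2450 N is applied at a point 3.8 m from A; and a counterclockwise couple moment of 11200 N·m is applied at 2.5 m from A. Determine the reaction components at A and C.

A_x = 0, A_y = 3869 N, C_y = 1119 N

Resultant of the distributed load: 875.2 × 2.9 = 2538.08 N at 2.95 m from A.
Taking moments about A: C_y·5 − (875.2·2.9)·2.95 − 2450·3.8 + 11200 = 0 → C_y = 5597.336/5 = 1119.47 ≈ 1119 N.
ΣF_y = 0: A_y + 1119.47 − 875.2·2.9 − 2450 = 0 → A_y = 3869 N.
ΣF_x = 0: no horizontal applied forces, so A_x = 0.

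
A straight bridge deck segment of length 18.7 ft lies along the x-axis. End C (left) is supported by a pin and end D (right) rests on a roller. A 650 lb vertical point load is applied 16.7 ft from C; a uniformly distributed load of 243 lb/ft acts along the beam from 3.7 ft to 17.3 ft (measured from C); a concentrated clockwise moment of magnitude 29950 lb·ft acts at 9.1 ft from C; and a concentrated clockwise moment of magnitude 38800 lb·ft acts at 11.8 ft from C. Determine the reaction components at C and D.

Resultant of the distributed load: 243 × 13.6 = 3304.8 lb at 10.5 ft from C.
ΣM about C: D_y·18.7 − 650·16.7 − (243·13.6)·10.5 − 29950 − 38800 = 0 → D_y = 114305.4/18.7 = 6112.59 ≈ 6113 lb.
ΣF_y = 0: C_y + 6112.59 − 650 − 243·13.6 = 0 → C_y = -2158 lb.
ΣF_x = 0: no horizontal applied forces, so C_x = 0.

C_x = 0, C_y = -2158 lb, D_y = 6113 lb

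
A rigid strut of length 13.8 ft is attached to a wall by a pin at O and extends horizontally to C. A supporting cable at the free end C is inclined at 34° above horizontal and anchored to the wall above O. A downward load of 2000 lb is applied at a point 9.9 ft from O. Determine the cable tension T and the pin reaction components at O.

T = 2566 lb, O_x = 2127 lb, O_y = 565.2 lb

ΣM about O: T·sin34°·13.8 − 2000·9.9 = 0 → T = 19800/(13.8·0.559193) = 2565.81 ≈ 2566 lb.
ΣF_x = 0: O_x − T·cos34° = 0 → O_x = 2565.81 × 0.829038 = 2127 lb.
ΣF_y = 0: O_y + T·sin34° − 2000 = 0 → O_y = 2000 − 2565.81 × 0.559193 = 565.2 lb.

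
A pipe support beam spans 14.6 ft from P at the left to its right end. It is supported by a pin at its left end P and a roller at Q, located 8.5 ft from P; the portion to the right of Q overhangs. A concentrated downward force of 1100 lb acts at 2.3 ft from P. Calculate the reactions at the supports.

Taking moments about P: Q_y·8.5 − 1100·2.3 = 0 → Q_y = 2530/8.5 = 297.647 ≈ 297.6 lb.
ΣF_y = 0: P_y + 297.647 − 1100 = 0 → P_y = 802.4 lb.
ΣF_x = 0: no horizontal applied forces, so P_x = 0.

P_x = 0, P_y = 802.4 lb, Q_y = 297.6 lb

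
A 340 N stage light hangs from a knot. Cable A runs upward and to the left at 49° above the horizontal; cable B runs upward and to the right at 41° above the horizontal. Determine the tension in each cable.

ΣF_x = 0: −T_A·cos49° + T_B·cos41° = 0 → T_B = 0.869287·T_A.
ΣF_y = 0: T_A·sin49° + T_B·sin41° = 340.
Substitute: T_A·(0.75471 + 0.869287·0.656059) = 340 → T_A = 256.601 ≈ 256.6 N.
Then T_B = 0.869287 × 256.601 = 223.1 N.

T_A = 256.6 N, T_B = 223.1 N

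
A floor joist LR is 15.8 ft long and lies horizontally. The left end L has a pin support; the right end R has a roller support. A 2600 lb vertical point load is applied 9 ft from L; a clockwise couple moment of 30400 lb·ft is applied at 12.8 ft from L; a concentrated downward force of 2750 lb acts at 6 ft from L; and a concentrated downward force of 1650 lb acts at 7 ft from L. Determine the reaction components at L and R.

L_x = 0, L_y = 1820 lb, R_y = 5180 lb

Moments about L: R_y·15.8 − 2600·9 − 30400 − 2750·6 − 1650·7 = 0 → R_y = 81850/15.8 = 5180.38 ≈ 5180 lb.
ΣF_y = 0: L_y + 5180.38 − 2600 − 2750 − 1650 = 0 → L_y = 1820 lb.
ΣF_x = 0: no horizontal applied forces, so L_x = 0.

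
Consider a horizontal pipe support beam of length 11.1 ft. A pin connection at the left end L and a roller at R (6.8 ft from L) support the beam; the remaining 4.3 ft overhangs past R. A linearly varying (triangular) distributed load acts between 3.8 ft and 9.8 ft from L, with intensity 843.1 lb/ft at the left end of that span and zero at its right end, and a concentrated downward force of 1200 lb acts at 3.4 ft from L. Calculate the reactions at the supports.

Resultant of the triangular load: ½ × 843.1 × 6 = 2529.3 lb, acting at 5.8 ft from L (one-third of the span from the peak).
ΣM about L: R_y·6.8 − (½·843.1·6)·5.8 − 1200·3.4 = 0 → R_y = 18749.94/6.8 = 2757.34 ≈ 2757 lb.
ΣF_y = 0: L_y + 2757.34 − ½·843.1·6 − 1200 = 0 → L_y = 972.0 lb.
ΣF_x = 0: no horizontal applied forces, so L_x = 0.

L_x = 0, L_y = 972.0 lb, R_y = 2757 lb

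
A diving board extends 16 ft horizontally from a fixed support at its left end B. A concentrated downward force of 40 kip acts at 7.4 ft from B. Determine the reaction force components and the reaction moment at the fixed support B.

ΣF_x = 0: B_x = 0.
ΣF_y = 0: B_y − 40 = 0 → B_y = 40.00 kip.
ΣM about B: M_B − 40·7.4 = 0 → M_B = 296.0 kip·ft.

B_x = 0, B_y = 40.00 kip, M_B = 296.0 kip·ft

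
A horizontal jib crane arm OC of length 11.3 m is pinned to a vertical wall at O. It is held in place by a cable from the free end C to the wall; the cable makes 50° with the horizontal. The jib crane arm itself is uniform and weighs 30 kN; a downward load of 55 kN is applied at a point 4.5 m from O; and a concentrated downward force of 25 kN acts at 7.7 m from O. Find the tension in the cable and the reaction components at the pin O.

T = 70.41 kN, O_x = 45.26 kN, O_y = 56.06 kN

ΣM about O: T·sin50°·11.3 − 30·5.65 − 55·4.5 − 25·7.7 = 0 → T = 609.5/(11.3·0.766044) = 70.4112 ≈ 70.41 kN.
ΣF_x = 0: O_x − T·cos50° = 0 → O_x = 70.4112 × 0.642788 = 45.26 kN.
ΣF_y = 0: O_y + T·sin50° − 30 − 55 − 25 = 0 → O_y = 110 − 70.4112 × 0.766044 = 56.06 kN.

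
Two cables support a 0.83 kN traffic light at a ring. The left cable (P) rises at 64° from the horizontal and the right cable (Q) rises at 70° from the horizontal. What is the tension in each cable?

ΣF_x = 0: −T_P·cos64° + T_Q·cos70° = 0 → T_Q = 1.28171·T_P.
ΣF_y = 0: T_P·sin64° + T_Q·sin70° = 0.83.
Substitute: T_P·(0.898794 + 1.28171·0.939693) = 0.83 → T_P = 0.394635 ≈ 0.3946 kN.
Then T_Q = 1.28171 × 0.394635 = 0.5058 kN.

T_P = 0.3946 kN, T_Q = 0.5058 kN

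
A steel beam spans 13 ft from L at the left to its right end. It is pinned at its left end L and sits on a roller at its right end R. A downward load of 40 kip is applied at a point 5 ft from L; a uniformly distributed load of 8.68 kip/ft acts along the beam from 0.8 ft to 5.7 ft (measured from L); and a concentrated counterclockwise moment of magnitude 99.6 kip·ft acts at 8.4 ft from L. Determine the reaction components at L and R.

L_x = 0, L_y = 64.18 kip, R_y = 18.36 kip

Resultant of the distributed load: 8.68 × 4.9 = 42.532 kip at 3.25 ft from L.
Moments about L: R_y·13 − 40·5 − (8.68·4.9)·3.25 + 99.6 = 0 → R_y = 238.629/13 = 18.3561 ≈ 18.36 kip.
ΣF_y = 0: L_y + 18.3561 − 40 − 8.68·4.9 = 0 → L_y = 64.18 kip.
ΣF_x = 0: no horizontal applied forces, so L_x = 0.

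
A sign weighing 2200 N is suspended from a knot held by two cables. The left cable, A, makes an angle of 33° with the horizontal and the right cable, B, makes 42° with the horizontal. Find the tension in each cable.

ΣF_x = 0: −T_A·cos33° + T_B·cos42° = 0 → T_B = 1.12854·T_A.
ΣF_y = 0: T_A·sin33° + T_B·sin42° = 2200.
Substitute: T_A·(0.544639 + 1.12854·0.669131) = 2200 → T_A = 1692.59 ≈ 1693 N.
Then T_B = 1.12854 × 1692.59 = 1910 N.

T_A = 1693 N, T_B = 1910 N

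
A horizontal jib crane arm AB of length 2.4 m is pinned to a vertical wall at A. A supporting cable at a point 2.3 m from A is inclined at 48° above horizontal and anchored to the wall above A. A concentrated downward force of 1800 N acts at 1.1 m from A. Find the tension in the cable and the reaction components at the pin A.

ΣM about A: T·sin48°·2.3 − 1800·1.1 = 0 → T = 1980/(2.3·0.743145) = 1158.41 ≈ 1158 N.
ΣF_x = 0: A_x − T·cos48° = 0 → A_x = 1158.41 × 0.669131 = 775.1 N.
ΣF_y = 0: A_y + T·sin48° − 1800 = 0 → A_y = 1800 − 1158.41 × 0.743145 = 939.1 N.

T = 1158 N, A_x = 775.1 N, A_y = 939.1 N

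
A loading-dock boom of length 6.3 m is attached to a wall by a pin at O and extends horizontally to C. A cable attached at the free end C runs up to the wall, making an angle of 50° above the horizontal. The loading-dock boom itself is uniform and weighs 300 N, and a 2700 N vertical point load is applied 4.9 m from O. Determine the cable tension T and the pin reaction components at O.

ΣM about O: T·sin50°·6.3 − 300·3.15 − 2700·4.9 = 0 → T = 14175/(6.3·0.766044) = 2937.17 ≈ 2937 N.
ΣF_x = 0: O_x − T·cos50° = 0 → O_x = 2937.17 × 0.642788 = 1888 N.
ΣF_y = 0: O_y + T·sin50° − 300 − 2700 = 0 → O_y = 3000 − 2937.17 × 0.766044 = 750.0 N.

T = 2937 N, O_x = 1888 N, O_y = 750.0 N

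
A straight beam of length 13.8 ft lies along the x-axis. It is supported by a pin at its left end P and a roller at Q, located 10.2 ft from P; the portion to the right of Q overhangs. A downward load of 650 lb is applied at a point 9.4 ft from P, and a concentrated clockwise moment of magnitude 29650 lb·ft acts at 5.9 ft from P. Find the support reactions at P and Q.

P_x = 0, P_y = -2856 lb, Q_y = 3506 lb

Moments about P: Q_y·10.2 − 650·9.4 − 29650 = 0 → Q_y = 35760/10.2 = 3505.88 ≈ 3506 lb.
ΣF_y = 0: P_y + 3505.88 − 650 = 0 → P_y = -2856 lb.
ΣF_x = 0: no horizontal applied forces, so P_x = 0.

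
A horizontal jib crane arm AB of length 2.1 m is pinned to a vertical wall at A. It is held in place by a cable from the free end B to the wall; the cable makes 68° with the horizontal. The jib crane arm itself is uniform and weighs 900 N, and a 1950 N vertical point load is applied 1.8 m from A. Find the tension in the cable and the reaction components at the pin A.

T = 2288 N, A_x = 857.1 N, A_y = 728.6 N

ΣM about A: T·sin68°·2.1 − 900·1.05 − 1950·1.8 = 0 → T = 4455/(2.1·0.927184) = 2288.03 ≈ 2288 N.
ΣF_x = 0: A_x − T·cos68° = 0 → A_x = 2288.03 × 0.374607 = 857.1 N.
ΣF_y = 0: A_y + T·sin68° − 900 − 1950 = 0 → A_y = 2850 − 2288.03 × 0.927184 = 728.6 N.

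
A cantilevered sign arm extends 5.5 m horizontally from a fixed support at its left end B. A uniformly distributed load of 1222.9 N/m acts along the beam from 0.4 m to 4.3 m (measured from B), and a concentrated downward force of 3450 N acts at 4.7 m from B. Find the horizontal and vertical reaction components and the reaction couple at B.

Resultant of the distributed load: 1222.9 × 3.9 = 4769.31 N at 2.35 m from B.
ΣF_x = 0: B_x = 0.
ΣF_y = 0: B_y − 1222.9·3.9 − 3450 = 0 → B_y = 8219 N.
ΣM about B: M_B − (1222.9·3.9)·2.35 − 3450·4.7 = 0 → M_B = 27420 N·m.

B_x = 0, B_y = 8219 N, M_B = 27420 N·m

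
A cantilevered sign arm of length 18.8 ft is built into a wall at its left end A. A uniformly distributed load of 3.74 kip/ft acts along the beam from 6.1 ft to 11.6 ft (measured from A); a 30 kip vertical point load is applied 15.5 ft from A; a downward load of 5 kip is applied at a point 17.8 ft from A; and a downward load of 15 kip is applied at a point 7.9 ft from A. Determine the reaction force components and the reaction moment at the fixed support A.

A_x = 0, A_y = 70.57 kip, M_A = 854.5 kip·ft

Resultant of the distributed load: 3.74 × 5.5 = 20.57 kip at 8.85 ft from A.
ΣF_x = 0: A_x = 0.
ΣF_y = 0: A_y − 3.74·5.5 − 30 − 5 − 15 = 0 → A_y = 70.57 kip.
ΣM about A: M_A − (3.74·5.5)·8.85 − 30·15.5 − 5·17.8 − 15·7.9 = 0 → M_A = 854.5 kip·ft.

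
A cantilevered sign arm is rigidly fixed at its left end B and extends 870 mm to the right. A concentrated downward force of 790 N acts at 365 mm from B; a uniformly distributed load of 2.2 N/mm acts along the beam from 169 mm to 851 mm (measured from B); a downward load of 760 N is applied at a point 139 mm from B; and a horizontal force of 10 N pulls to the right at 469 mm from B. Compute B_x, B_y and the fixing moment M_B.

B_x = -10.00 N, B_y = 3050 N, M_B = 1159000 N·mm

Resultant of the distributed load: 2.2 × 682 = 1500.4 N at 510 mm from B.
ΣF_x = 0: B_x + 10 = 0 → B_x = -10.00 N.
ΣF_y = 0: B_y − 790 − 2.2·682 − 760 = 0 → B_y = 3050 N.
ΣM about B: M_B − 790·365 − (2.2·682)·510 − 760·139 = 0 → M_B = 1159000 N·mm.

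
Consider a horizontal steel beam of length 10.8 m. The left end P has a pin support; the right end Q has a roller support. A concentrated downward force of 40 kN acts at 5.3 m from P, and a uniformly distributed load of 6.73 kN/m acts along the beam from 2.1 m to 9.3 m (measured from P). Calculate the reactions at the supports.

P_x = 0, P_y = 43.25 kN, Q_y = 45.20 kN

Resultant of the distributed load: 6.73 × 7.2 = 48.456 kN at 5.7 m from P.
Moments about P: Q_y·10.8 − 40·5.3 − (6.73·7.2)·5.7 = 0 → Q_y = 488.1992/10.8 = 45.2036 ≈ 45.20 kN.
ΣF_y = 0: P_y + 45.2036 − 40 − 6.73·7.2 = 0 → P_y = 43.25 kN.
ΣF_x = 0: no horizontal applied forces, so P_x = 0.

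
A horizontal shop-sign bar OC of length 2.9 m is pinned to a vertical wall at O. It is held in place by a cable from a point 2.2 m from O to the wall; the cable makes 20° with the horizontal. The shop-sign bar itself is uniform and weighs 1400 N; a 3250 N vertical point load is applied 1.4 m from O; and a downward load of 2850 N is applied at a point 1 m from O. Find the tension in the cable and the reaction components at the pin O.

T = 12530 N, O_x = 11780 N, O_y = 3214 N

ΣM about O: T·sin20°·2.2 − 1400·1.45 − 3250·1.4 − 2850·1 = 0 → T = 9430/(2.2·0.34202) = 12532.5 ≈ 12530 N.
ΣF_x = 0: O_x − T·cos20° = 0 → O_x = 12532.5 × 0.939693 = 11780 N.
ΣF_y = 0: O_y + T·sin20° − 1400 − 3250 − 2850 = 0 → O_y = 7500 − 12532.5 × 0.34202 = 3214 N.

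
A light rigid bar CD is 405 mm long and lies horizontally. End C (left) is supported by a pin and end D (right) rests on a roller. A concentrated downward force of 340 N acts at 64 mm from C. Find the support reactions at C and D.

Moments about C: D_y·405 − 340·64 = 0 → D_y = 21760/405 = 53.7284 ≈ 53.73 N.
ΣF_y = 0: C_y + 53.7284 − 340 = 0 → C_y = 286.3 N.
ΣF_x = 0: no horizontal applied forces, so C_x = 0.

C_x = 0, C_y = 286.3 N, D_y = 53.73 N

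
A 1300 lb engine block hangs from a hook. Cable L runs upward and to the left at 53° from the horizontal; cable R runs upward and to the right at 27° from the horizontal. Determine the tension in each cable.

T_L = 1176 lb, T_R = 794.4 lb

ΣF_x = 0: −T_L·cos53° + T_R·cos27° = 0 → T_R = 0.675433·T_L.
ΣF_y = 0: T_L·sin53° + T_R·sin27° = 1300.
Substitute: T_L·(0.798636 + 0.675433·0.45399) = 1300 → T_L = 1176.18 ≈ 1176 lb.
Then T_R = 0.675433 × 1176.18 = 794.4 lb.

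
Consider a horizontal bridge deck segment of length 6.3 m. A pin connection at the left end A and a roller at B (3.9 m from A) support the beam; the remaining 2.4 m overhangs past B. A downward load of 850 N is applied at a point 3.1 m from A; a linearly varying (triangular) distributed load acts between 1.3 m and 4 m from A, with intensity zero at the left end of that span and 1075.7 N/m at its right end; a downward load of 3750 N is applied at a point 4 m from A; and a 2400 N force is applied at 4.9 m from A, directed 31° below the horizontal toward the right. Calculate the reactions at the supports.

Resultant of the triangular load: ½ × 1075.7 × 2.7 = 1452.195 N, acting at 3.1 m from A (one-third of the span from the peak).
Moments about A: B_y·3.9 − 850·3.1 − (½·1075.7·2.7)·3.1 − 3750·4 − 2400·sin31°·4.9 = 0 → B_y = 28193.7/3.9 = 7229.15 ≈ 7229 N.
ΣF_y = 0: A_y + 7229.15 − 850 − ½·1075.7·2.7 − 3750 − 2400·sin31° = 0 → A_y = 59.14 N.
ΣF_x = 0: A_x + 2400·cos31° = 0 → A_x = -2057 N.

A_x = -2057 N, A_y = 59.14 N, B_y = 7229 N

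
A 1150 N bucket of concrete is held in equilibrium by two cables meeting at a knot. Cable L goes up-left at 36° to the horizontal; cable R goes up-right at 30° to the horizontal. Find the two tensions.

T_L = 1090 N, T_R = 1018 N

ΣF_x = 0: −T_L·cos36° + T_R·cos30° = 0 → T_R = 0.934172·T_L.
ΣF_y = 0: T_L·sin36° + T_R·sin30° = 1150.
Substitute: T_L·(0.587785 + 0.934172·0.5) = 1150 → T_L = 1090.18 ≈ 1090 N.
Then T_R = 0.934172 × 1090.18 = 1018 N.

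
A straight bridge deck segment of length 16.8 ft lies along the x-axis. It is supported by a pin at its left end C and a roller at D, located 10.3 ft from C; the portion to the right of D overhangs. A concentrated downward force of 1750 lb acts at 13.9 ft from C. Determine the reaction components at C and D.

ΣM about C: D_y·10.3 − 1750·13.9 = 0 → D_y = 24325/10.3 = 2361.65 ≈ 2362 lb.
ΣF_y = 0: C_y + 2361.65 − 1750 = 0 → C_y = -611.7 lb.
ΣF_x = 0: no horizontal applied forces, so C_x = 0.

C_x = 0, C_y = -611.7 lb, D_y = 2362 lb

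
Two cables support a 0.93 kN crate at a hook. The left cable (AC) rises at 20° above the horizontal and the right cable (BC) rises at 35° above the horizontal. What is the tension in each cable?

ΣF_x = 0: −T_AC·cos20° + T_BC·cos35° = 0 → T_BC = 1.14715·T_AC.
ΣF_y = 0: T_AC·sin20° + T_BC·sin35° = 0.93.
Substitute: T_AC·(0.34202 + 1.14715·0.573576) = 0.93 → T_AC = 0.930002 ≈ 0.9300 kN.
Then T_BC = 1.14715 × 0.930002 = 1.067 kN.

T_AC = 0.9300 kN, T_BC = 1.067 kN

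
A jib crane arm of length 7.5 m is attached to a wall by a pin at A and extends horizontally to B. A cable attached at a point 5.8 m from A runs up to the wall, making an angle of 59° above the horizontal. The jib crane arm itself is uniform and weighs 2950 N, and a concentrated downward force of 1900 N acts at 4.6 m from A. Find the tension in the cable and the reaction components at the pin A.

ΣM about A: T·sin59°·5.8 − 2950·3.75 − 1900·4.6 = 0 → T = 19802.5/(5.8·0.857167) = 3983.15 ≈ 3983 N.
ΣF_x = 0: A_x − T·cos59° = 0 → A_x = 3983.15 × 0.515038 = 2051 N.
ΣF_y = 0: A_y + T·sin59° − 2950 − 1900 = 0 → A_y = 4850 − 3983.15 × 0.857167 = 1436 N.

T = 3983 N, A_x = 2051 N, A_y = 1436 N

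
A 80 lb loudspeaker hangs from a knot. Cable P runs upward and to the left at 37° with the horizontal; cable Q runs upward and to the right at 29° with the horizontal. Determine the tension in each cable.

ΣF_x = 0: −T_P·cos37° + T_Q·cos29° = 0 → T_Q = 0.913123·T_P.
ΣF_y = 0: T_P·sin37° + T_Q·sin29° = 80.
Substitute: T_P·(0.601815 + 0.913123·0.48481) = 80 → T_P = 76.5912 ≈ 76.59 lb.
Then T_Q = 0.913123 × 76.5912 = 69.94 lb.

T_P = 76.59 lb, T_Q = 69.94 lb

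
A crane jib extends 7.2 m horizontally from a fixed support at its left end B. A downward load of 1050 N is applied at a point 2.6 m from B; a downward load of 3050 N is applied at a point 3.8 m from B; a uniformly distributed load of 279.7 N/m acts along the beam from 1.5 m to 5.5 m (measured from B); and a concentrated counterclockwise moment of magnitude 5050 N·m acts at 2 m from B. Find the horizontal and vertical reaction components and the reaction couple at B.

Resultant of the distributed load: 279.7 × 4 = 1118.8 N at 3.5 m from B.
ΣF_x = 0: B_x = 0.
ΣF_y = 0: B_y − 1050 − 3050 − 279.7·4 = 0 → B_y = 5219 N.
ΣM about B: M_B − 1050·2.6 − 3050·3.8 − (279.7·4)·3.5 + 5050 = 0 → M_B = 13190 N·m.

B_x = 0, B_y = 5219 N, M_B = 13190 N·m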